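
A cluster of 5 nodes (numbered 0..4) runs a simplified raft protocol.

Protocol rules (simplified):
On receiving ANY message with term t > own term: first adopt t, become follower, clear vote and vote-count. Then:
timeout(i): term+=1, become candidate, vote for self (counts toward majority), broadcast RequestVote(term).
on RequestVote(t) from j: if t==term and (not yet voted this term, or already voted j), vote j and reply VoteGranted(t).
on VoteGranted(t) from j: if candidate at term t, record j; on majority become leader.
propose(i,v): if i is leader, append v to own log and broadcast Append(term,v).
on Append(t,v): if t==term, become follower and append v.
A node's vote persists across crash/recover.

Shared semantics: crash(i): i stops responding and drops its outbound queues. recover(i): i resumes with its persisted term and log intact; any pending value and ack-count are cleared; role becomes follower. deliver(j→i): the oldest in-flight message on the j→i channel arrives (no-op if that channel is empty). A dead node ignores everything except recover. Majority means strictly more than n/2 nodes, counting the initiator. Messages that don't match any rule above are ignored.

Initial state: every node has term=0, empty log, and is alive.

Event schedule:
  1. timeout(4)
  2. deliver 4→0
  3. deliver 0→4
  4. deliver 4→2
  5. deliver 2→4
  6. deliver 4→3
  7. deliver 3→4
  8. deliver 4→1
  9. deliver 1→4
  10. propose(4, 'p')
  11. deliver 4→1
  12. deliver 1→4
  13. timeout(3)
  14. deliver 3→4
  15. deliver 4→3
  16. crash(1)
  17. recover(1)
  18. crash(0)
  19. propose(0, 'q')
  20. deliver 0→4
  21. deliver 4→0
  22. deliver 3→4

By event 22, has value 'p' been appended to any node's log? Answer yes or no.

after 1 — timeout(4): n4:cand/t1/[-]
after 2 — deliver 4→0: n0:foll/t1/[-]
after 3 — deliver 0→4: ·
after 4 — deliver 4→2: n2:foll/t1/[-]
after 5 — deliver 2→4: n4:lead/t1/[-]
after 6 — deliver 4→3: n3:foll/t1/[-]
after 7 — deliver 3→4: ·
after 8 — deliver 4→1: n1:foll/t1/[-]
after 9 — deliver 1→4: ·
after 10 — propose(4,'p'): n4:lead/t1/[p]
after 11 — deliver 4→1: n1:foll/t1/[p]
after 12 — deliver 1→4: ·
after 13 — timeout(3): n3:cand/t2/[-]
after 14 — deliver 3→4: n4:foll/t2/[p]
after 15 — deliver 4→3: ·
after 16 — crash(1): n1:✗foll/t1/[p]
after 17 — recover(1): n1:foll/t1/[p]
after 18 — crash(0): n0:✗foll/t1/[-]
after 19 — propose(0,'q'): ·
after 20 — deliver 0→4: ·
after 21 — deliver 4→0: ·
after 22 — deliver 3→4: ·

yes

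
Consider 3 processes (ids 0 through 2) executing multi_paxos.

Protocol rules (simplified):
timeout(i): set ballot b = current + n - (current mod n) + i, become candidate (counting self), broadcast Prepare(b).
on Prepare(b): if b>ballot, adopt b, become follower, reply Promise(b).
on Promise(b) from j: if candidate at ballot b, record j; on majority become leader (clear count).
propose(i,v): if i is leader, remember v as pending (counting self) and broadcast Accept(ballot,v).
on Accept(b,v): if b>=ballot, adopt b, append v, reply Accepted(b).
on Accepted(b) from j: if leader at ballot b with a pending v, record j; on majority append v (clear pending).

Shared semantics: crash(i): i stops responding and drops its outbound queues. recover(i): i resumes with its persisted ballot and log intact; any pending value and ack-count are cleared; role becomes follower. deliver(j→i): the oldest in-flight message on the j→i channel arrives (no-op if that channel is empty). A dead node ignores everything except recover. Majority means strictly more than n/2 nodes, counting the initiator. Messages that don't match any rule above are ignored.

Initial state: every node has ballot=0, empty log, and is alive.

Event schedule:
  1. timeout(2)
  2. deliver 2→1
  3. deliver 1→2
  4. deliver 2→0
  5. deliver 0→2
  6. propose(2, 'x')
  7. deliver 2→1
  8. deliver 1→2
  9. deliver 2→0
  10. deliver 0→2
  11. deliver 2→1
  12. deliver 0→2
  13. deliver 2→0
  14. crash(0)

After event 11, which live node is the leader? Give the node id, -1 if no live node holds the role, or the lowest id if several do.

2

after 1 — timeout(2): n2:cand/b5/[-]
after 2 — deliver 2→1: n1:foll/b5/[-]
after 3 — deliver 1→2: n2:lead/b5/[-]
after 4 — deliver 2→0: n0:foll/b5/[-]
after 5 — deliver 0→2: ·
after 6 — propose(2,'x'): ·
after 7 — deliver 2→1: n1:foll/b5/[x]
after 8 — deliver 1→2: n2:lead/b5/[x]
after 9 — deliver 2→0: n0:foll/b5/[x]
after 10 — deliver 0→2: ·
after 11 — deliver 2→1: ·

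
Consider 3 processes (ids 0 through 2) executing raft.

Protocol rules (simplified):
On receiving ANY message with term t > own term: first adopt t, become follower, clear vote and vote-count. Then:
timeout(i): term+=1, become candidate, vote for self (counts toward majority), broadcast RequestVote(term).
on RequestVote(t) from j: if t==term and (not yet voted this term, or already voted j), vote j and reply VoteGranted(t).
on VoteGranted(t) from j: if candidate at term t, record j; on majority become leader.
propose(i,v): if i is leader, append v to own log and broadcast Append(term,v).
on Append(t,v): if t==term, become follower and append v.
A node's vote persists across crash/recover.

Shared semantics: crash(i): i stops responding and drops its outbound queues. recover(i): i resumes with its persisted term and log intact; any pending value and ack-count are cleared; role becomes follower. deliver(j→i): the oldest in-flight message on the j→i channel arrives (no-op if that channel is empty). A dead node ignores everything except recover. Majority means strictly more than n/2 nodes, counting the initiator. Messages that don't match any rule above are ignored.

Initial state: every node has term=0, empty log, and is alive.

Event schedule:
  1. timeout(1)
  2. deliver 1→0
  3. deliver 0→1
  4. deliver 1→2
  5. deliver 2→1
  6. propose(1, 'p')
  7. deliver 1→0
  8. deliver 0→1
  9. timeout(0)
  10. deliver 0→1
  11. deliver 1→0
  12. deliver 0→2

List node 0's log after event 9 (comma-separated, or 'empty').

p

1. timeout(1):  <1:cand t1 ->
2. deliver 1→0:  <0:foll t1 ->
3. deliver 0→1:  <1:lead t1 ->
4. deliver 1→2:  <2:foll t1 ->
5. deliver 2→1:  nop
6. propose(1,'p'):  <1:lead t1 p>
7. deliver 1→0:  <0:foll t1 p>
8. deliver 0→1:  nop
9. timeout(0):  <0:cand t2 p>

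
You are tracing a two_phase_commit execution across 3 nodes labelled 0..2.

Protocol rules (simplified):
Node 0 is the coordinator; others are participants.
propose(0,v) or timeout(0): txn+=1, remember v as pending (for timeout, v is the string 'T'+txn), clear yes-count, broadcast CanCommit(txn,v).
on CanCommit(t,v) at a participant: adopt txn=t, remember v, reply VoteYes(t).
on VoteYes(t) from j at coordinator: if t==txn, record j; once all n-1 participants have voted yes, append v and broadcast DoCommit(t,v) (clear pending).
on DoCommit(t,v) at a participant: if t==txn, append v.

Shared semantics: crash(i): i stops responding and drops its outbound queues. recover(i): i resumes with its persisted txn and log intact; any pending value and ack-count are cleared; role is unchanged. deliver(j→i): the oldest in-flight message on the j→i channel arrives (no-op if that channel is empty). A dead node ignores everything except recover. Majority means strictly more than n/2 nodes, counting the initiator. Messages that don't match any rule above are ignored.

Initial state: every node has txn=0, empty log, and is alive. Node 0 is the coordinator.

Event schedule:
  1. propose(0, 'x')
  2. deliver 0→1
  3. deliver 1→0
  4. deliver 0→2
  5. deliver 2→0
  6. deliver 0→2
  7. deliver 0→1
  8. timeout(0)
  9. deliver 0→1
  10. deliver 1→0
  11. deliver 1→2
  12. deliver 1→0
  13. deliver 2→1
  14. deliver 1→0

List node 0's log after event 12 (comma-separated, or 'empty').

step 1 propose(0,'x'): 0={coor,t=1,log=-}
step 2 deliver 0→1: 1={part,t=1,log=-}
step 3 deliver 1→0: —
step 4 deliver 0→2: 2={part,t=1,log=-}
step 5 deliver 2→0: 0={coor,t=1,log=x}
step 6 deliver 0→2: 2={part,t=1,log=x}
step 7 deliver 0→1: 1={part,t=1,log=x}
step 8 timeout(0): 0={coor,t=2,log=x}
step 9 deliver 0→1: 1={part,t=2,log=x}
step 10 deliver 1→0: —
step 11 deliver 1→2: —
step 12 deliver 1→0: —

x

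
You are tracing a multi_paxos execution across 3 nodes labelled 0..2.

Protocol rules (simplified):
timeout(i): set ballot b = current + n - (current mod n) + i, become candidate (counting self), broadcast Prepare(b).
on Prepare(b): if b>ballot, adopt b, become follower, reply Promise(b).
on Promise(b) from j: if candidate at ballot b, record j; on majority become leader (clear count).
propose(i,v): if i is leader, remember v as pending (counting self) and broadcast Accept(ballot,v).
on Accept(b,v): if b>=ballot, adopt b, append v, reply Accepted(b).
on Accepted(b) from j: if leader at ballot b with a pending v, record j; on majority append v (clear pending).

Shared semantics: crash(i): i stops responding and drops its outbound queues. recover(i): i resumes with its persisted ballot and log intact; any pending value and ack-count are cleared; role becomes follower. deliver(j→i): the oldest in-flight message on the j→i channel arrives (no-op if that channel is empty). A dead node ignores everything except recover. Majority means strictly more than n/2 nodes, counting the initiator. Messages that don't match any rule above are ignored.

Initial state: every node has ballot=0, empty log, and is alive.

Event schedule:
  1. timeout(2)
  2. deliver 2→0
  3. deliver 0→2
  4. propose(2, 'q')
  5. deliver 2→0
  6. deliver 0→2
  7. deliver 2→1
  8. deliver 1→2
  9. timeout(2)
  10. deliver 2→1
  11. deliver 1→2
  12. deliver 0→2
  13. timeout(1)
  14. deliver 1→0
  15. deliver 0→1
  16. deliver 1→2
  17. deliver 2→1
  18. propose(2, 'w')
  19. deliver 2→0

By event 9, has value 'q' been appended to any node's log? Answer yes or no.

after 1 — timeout(2): n2:cand/b5/[-]
after 2 — deliver 2→0: n0:foll/b5/[-]
after 3 — deliver 0→2: n2:lead/b5/[-]
after 4 — propose(2,'q'): ·
after 5 — deliver 2→0: n0:foll/b5/[q]
after 6 — deliver 0→2: n2:lead/b5/[q]
after 7 — deliver 2→1: n1:foll/b5/[-]
after 8 — deliver 1→2: ·
after 9 — timeout(2): n2:cand/b8/[q]

yes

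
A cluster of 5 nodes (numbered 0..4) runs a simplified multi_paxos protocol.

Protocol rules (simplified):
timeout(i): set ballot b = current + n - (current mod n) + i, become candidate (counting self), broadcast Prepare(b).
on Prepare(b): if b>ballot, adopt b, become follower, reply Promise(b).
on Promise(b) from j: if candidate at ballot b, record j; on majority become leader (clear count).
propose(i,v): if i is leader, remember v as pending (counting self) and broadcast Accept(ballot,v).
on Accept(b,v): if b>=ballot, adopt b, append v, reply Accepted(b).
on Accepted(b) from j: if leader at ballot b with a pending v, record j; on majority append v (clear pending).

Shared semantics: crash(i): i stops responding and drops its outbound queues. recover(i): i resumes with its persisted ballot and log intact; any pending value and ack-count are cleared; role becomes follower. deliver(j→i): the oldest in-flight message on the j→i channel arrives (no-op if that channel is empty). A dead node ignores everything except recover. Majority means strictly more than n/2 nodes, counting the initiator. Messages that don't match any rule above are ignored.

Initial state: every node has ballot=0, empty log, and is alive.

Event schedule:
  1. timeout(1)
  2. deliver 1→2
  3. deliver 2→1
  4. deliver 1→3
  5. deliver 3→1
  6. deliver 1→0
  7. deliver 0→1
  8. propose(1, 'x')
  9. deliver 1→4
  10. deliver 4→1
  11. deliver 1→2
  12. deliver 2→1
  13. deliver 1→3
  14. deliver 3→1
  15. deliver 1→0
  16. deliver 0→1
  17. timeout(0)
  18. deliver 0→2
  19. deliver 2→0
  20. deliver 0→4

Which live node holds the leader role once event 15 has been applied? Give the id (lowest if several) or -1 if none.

[1] timeout(1) → N1(cand b6 [-])
[2] deliver 1→2 → N2(foll b6 [-])
[3] deliver 2→1 → ∅
[4] deliver 1→3 → N3(foll b6 [-])
[5] deliver 3→1 → N1(lead b6 [-])
[6] deliver 1→0 → N0(foll b6 [-])
[7] deliver 0→1 → ∅
[8] propose(1,'x') → ∅
[9] deliver 1→4 → N4(foll b6 [-])
[10] deliver 4→1 → ∅
[11] deliver 1→2 → N2(foll b6 [x])
[12] deliver 2→1 → ∅
[13] deliver 1→3 → N3(foll b6 [x])
[14] deliver 3→1 → N1(lead b6 [x])
[15] deliver 1→0 → N0(foll b6 [x])

1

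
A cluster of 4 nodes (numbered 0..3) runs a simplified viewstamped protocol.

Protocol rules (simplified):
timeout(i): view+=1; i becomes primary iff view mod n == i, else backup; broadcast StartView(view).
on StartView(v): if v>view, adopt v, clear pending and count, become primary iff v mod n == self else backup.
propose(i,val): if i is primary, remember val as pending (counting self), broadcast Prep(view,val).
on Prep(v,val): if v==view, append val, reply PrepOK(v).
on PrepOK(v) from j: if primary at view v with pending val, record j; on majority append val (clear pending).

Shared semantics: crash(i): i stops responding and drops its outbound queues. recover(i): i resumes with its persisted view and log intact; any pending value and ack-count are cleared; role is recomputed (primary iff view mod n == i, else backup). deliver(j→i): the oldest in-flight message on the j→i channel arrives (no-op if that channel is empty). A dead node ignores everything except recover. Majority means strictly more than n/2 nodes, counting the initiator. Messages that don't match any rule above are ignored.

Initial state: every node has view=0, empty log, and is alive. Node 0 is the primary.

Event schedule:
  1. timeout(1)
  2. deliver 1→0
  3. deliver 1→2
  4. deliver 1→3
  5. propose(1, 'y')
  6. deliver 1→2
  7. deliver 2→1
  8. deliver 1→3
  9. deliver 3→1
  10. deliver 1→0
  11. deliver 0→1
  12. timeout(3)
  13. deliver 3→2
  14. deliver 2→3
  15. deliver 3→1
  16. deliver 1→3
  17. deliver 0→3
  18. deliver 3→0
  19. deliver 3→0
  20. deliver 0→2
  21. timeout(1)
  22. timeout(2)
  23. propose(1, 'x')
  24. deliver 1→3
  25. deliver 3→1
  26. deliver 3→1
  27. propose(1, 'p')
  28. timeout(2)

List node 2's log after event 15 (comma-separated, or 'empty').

e1 timeout(1): 1[prim,v=1,-]
e2 deliver 1→0: 0[back,v=1,-]
e3 deliver 1→2: 2[back,v=1,-]
e4 deliver 1→3: 3[back,v=1,-]
e5 propose(1,'y'): ·
e6 deliver 1→2: 2[back,v=1,y]
e7 deliver 2→1: ·
e8 deliver 1→3: 3[back,v=1,y]
e9 deliver 3→1: 1[prim,v=1,y]
e10 deliver 1→0: 0[back,v=1,y]
e11 deliver 0→1: ·
e12 timeout(3): 3[back,v=2,y]
e13 deliver 3→2: 2[prim,v=2,y]
e14 deliver 2→3: ·
e15 deliver 3→1: 1[back,v=2,y]

y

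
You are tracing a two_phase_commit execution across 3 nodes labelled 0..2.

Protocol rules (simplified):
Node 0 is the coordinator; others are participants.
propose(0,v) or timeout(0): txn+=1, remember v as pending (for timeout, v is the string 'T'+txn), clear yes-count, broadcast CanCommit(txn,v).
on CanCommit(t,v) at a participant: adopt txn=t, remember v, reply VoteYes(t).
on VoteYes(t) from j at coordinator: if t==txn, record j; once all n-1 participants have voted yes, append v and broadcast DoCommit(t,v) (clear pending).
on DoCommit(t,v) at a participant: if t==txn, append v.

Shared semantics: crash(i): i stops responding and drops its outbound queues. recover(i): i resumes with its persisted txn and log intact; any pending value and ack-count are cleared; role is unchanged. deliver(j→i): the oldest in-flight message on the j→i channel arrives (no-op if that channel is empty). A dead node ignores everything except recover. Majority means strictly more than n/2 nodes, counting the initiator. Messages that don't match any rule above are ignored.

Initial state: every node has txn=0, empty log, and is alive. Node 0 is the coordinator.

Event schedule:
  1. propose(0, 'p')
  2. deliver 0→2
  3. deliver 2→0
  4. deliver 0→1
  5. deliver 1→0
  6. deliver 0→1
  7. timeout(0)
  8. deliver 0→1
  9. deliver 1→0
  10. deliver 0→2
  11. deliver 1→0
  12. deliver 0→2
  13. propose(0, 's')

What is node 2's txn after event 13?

step 1 propose(0,'p'): 0={coor,t=1,log=-}
step 2 deliver 0→2: 2={part,t=1,log=-}
step 3 deliver 2→0: —
step 4 deliver 0→1: 1={part,t=1,log=-}
step 5 deliver 1→0: 0={coor,t=1,log=p}
step 6 deliver 0→1: 1={part,t=1,log=p}
step 7 timeout(0): 0={coor,t=2,log=p}
step 8 deliver 0→1: 1={part,t=2,log=p}
step 9 deliver 1→0: —
step 10 deliver 0→2: 2={part,t=1,log=p}
step 11 deliver 1→0: —
step 12 deliver 0→2: 2={part,t=2,log=p}
step 13 propose(0,'s'): 0={coor,t=3,log=p}

2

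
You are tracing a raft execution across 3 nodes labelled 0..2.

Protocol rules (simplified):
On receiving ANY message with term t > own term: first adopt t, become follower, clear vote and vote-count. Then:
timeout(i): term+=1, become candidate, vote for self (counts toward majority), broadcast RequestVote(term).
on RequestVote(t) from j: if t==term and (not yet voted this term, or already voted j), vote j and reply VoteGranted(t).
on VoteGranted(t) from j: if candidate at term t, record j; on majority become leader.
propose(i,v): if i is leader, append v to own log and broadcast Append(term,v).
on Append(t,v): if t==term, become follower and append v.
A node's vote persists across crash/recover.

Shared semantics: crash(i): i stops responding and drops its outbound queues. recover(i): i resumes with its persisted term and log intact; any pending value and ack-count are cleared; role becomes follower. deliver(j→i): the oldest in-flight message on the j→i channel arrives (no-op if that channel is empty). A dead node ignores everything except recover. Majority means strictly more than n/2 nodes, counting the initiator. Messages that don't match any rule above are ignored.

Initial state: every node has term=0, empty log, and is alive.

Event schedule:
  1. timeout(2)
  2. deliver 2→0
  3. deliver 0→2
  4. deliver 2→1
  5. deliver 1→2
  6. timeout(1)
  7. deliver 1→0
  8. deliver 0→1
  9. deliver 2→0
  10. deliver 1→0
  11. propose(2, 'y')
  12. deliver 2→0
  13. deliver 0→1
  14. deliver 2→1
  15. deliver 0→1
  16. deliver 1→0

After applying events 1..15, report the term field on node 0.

2

after 1 — timeout(2): n2:cand/t1/[-]
after 2 — deliver 2→0: n0:foll/t1/[-]
after 3 — deliver 0→2: n2:lead/t1/[-]
after 4 — deliver 2→1: n1:foll/t1/[-]
after 5 — deliver 1→2: ·
after 6 — timeout(1): n1:cand/t2/[-]
after 7 — deliver 1→0: n0:foll/t2/[-]
after 8 — deliver 0→1: n1:lead/t2/[-]
after 9 — deliver 2→0: ·
after 10 — deliver 1→0: ·
after 11 — propose(2,'y'): n2:lead/t1/[y]
after 12 — deliver 2→0: ·
after 13 — deliver 0→1: ·
after 14 — deliver 2→1: ·
after 15 — deliver 0→1: ·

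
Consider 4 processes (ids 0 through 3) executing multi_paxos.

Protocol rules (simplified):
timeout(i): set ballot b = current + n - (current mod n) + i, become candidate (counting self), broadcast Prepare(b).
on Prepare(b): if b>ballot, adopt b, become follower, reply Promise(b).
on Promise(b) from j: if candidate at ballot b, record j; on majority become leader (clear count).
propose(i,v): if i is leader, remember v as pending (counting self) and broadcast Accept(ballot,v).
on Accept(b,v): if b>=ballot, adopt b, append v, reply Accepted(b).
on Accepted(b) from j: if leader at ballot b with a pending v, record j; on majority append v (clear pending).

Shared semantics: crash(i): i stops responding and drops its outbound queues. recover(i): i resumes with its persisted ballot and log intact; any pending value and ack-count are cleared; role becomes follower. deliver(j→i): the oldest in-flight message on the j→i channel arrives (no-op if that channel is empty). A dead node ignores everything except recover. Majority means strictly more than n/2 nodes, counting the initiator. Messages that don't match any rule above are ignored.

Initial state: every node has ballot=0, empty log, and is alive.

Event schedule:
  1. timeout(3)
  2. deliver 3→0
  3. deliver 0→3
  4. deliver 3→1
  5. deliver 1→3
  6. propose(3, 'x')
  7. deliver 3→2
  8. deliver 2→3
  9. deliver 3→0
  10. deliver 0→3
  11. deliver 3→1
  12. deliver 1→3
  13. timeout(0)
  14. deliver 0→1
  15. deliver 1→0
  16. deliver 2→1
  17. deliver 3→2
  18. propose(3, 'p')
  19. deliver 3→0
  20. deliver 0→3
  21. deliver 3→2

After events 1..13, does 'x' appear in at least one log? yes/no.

e1 timeout(3): 3[cand,b=7,-]
e2 deliver 3→0: 0[foll,b=7,-]
e3 deliver 0→3: ·
e4 deliver 3→1: 1[foll,b=7,-]
e5 deliver 1→3: 3[lead,b=7,-]
e6 propose(3,'x'): ·
e7 deliver 3→2: 2[foll,b=7,-]
e8 deliver 2→3: ·
e9 deliver 3→0: 0[foll,b=7,x]
e10 deliver 0→3: ·
e11 deliver 3→1: 1[foll,b=7,x]
e12 deliver 1→3: 3[lead,b=7,x]
e13 timeout(0): 0[cand,b=8,x]

yes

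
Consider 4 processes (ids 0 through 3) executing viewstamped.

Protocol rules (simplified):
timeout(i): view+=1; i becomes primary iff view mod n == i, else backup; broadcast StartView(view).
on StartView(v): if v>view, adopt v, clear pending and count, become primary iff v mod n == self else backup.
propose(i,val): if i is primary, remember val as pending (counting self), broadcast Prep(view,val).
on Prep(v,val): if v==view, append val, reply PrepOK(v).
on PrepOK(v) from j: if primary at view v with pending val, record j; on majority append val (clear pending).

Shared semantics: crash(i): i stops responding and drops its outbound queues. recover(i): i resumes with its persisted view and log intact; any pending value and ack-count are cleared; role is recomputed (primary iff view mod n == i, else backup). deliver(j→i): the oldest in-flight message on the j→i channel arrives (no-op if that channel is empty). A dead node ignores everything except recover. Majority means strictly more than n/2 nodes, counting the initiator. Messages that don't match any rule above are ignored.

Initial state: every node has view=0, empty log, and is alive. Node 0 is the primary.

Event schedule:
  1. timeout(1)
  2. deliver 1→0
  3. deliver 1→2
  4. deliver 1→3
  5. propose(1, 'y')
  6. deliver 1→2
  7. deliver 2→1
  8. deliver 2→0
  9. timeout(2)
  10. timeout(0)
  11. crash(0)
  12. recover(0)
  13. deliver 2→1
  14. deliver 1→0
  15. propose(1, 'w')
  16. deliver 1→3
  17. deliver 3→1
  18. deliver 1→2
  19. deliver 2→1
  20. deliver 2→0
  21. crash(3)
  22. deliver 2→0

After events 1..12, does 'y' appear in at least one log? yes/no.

yes

e1 timeout(1): 1[prim,v=1,-]
e2 deliver 1→0: 0[back,v=1,-]
e3 deliver 1→2: 2[back,v=1,-]
e4 deliver 1→3: 3[back,v=1,-]
e5 propose(1,'y'): ·
e6 deliver 1→2: 2[back,v=1,y]
e7 deliver 2→1: ·
e8 deliver 2→0: ·
e9 timeout(2): 2[prim,v=2,y]
e10 timeout(0): 0[back,v=2,-]
e11 crash(0): 0[✗back,v=2,-]
e12 recover(0): 0[back,v=2,-]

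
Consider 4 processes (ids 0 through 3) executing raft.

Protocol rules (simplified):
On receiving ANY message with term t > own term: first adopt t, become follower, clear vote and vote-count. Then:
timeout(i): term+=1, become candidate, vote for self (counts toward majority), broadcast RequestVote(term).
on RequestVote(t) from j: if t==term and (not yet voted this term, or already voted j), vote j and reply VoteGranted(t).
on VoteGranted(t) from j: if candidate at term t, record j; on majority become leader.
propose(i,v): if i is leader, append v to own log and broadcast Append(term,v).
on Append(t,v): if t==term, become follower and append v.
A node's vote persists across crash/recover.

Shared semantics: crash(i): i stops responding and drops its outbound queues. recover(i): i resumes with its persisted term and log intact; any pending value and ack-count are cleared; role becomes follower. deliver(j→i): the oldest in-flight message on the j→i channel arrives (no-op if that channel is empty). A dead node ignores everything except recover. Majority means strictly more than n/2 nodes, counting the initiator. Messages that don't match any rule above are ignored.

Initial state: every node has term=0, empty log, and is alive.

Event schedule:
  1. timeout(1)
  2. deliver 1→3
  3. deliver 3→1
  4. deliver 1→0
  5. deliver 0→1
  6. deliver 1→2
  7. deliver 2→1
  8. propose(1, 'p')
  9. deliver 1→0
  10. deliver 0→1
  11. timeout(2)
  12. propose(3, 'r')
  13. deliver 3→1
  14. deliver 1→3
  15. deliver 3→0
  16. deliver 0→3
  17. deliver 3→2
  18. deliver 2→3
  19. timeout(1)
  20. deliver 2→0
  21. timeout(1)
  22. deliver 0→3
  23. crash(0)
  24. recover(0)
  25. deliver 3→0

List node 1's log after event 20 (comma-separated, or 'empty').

p

[1] timeout(1) → N1(cand t1 [-])
[2] deliver 1→3 → N3(foll t1 [-])
[3] deliver 3→1 → ∅
[4] deliver 1→0 → N0(foll t1 [-])
[5] deliver 0→1 → N1(lead t1 [-])
[6] deliver 1→2 → N2(foll t1 [-])
[7] deliver 2→1 → ∅
[8] propose(1,'p') → N1(lead t1 [p])
[9] deliver 1→0 → N0(foll t1 [p])
[10] deliver 0→1 → ∅
[11] timeout(2) → N2(cand t2 [-])
[12] propose(3,'r') → ∅
[13] deliver 3→1 → ∅
[14] deliver 1→3 → N3(foll t1 [p])
[15] deliver 3→0 → ∅
[16] deliver 0→3 → ∅
[17] deliver 3→2 → ∅
[18] deliver 2→3 → N3(foll t2 [p])
[19] timeout(1) → N1(cand t2 [p])
[20] deliver 2→0 → N0(foll t2 [p])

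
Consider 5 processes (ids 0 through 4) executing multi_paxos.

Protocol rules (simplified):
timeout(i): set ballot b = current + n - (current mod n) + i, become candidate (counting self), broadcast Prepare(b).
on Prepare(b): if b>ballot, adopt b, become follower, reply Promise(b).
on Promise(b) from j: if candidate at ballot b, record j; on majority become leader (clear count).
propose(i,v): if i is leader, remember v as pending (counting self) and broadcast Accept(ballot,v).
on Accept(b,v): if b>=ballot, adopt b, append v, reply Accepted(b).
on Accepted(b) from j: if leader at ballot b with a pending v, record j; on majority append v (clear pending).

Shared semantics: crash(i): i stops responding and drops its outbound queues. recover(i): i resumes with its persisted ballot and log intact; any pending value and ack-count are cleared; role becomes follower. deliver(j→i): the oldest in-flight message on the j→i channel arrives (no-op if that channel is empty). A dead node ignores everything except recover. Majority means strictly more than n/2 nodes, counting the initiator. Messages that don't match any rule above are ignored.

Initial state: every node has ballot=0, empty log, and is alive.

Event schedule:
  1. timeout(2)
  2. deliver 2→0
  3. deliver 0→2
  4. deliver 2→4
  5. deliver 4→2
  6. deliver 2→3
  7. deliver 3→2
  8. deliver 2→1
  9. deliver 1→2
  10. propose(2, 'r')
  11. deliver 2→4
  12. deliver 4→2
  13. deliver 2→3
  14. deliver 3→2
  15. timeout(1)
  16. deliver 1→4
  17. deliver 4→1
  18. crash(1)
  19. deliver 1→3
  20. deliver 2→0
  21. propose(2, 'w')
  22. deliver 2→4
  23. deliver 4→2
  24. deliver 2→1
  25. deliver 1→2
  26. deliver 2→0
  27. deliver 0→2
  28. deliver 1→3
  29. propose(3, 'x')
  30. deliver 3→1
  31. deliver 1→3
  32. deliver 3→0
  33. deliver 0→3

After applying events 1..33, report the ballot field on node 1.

11

step 1 timeout(2): 2={cand,b=7,log=-}
step 2 deliver 2→0: 0={foll,b=7,log=-}
step 3 deliver 0→2: —
step 4 deliver 2→4: 4={foll,b=7,log=-}
step 5 deliver 4→2: 2={lead,b=7,log=-}
step 6 deliver 2→3: 3={foll,b=7,log=-}
step 7 deliver 3→2: —
step 8 deliver 2→1: 1={foll,b=7,log=-}
step 9 deliver 1→2: —
step 10 propose(2,'r'): —
step 11 deliver 2→4: 4={foll,b=7,log=r}
step 12 deliver 4→2: —
step 13 deliver 2→3: 3={foll,b=7,log=r}
step 14 deliver 3→2: 2={lead,b=7,log=r}
step 15 timeout(1): 1={cand,b=11,log=-}
step 16 deliver 1→4: 4={foll,b=11,log=r}
step 17 deliver 4→1: —
step 18 crash(1): 1={✗cand,b=11,log=-}
step 19 deliver 1→3: —
step 20 deliver 2→0: 0={foll,b=7,log=r}
step 21 propose(2,'w'): —
step 22 deliver 2→4: —
step 23 deliver 4→2: —
step 24 deliver 2→1: —
step 25 deliver 1→2: —
step 26 deliver 2→0: 0={foll,b=7,log=r,w}
step 27 deliver 0→2: —
step 28 deliver 1→3: —
step 29 propose(3,'x'): —
step 30 deliver 3→1: —
step 31 deliver 1→3: —
step 32 deliver 3→0: —
step 33 deliver 0→3: —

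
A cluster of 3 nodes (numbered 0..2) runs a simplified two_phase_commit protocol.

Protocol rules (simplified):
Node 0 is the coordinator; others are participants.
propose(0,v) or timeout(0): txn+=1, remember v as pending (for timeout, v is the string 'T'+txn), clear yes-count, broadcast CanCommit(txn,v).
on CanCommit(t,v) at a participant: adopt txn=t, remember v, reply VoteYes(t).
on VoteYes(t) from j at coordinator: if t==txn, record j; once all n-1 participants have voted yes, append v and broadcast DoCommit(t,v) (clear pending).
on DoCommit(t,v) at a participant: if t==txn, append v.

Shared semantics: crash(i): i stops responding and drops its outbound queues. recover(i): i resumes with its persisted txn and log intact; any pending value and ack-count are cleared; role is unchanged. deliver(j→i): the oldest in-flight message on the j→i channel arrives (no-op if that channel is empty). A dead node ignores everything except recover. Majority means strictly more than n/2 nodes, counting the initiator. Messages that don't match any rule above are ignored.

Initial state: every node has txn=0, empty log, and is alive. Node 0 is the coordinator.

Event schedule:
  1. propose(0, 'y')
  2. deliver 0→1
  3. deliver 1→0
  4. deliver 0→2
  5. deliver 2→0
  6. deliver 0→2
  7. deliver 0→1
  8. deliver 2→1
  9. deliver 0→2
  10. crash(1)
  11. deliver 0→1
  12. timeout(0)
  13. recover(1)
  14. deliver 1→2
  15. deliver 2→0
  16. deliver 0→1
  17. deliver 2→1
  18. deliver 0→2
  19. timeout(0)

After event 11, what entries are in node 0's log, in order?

y

step 1 propose(0,'y'): 0={coor,t=1,log=-}
step 2 deliver 0→1: 1={part,t=1,log=-}
step 3 deliver 1→0: —
step 4 deliver 0→2: 2={part,t=1,log=-}
step 5 deliver 2→0: 0={coor,t=1,log=y}
step 6 deliver 0→2: 2={part,t=1,log=y}
step 7 deliver 0→1: 1={part,t=1,log=y}
step 8 deliver 2→1: —
step 9 deliver 0→2: —
step 10 crash(1): 1={✗part,t=1,log=y}
step 11 deliver 0→1: —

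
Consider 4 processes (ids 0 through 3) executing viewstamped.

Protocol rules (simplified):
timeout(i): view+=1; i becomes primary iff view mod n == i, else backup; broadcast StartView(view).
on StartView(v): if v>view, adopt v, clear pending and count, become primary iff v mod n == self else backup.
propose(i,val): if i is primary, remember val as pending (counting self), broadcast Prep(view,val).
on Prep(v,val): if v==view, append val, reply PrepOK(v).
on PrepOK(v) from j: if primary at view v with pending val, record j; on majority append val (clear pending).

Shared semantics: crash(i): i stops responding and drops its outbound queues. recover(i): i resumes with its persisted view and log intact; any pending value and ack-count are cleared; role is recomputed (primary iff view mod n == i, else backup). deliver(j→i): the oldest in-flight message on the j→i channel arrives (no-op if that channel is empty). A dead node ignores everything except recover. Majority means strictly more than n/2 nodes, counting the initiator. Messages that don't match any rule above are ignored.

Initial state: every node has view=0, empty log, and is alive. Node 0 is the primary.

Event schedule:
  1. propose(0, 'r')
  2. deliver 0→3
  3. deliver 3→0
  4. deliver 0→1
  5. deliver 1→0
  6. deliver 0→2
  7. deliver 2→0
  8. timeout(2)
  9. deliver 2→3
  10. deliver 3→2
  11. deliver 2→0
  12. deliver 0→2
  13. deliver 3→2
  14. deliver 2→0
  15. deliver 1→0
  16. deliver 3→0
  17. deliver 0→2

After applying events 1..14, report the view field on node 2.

after 1 — propose(0,'r'): ·
after 2 — deliver 0→3: n3:back/v0/[r]
after 3 — deliver 3→0: ·
after 4 — deliver 0→1: n1:back/v0/[r]
after 5 — deliver 1→0: n0:prim/v0/[r]
after 6 — deliver 0→2: n2:back/v0/[r]
after 7 — deliver 2→0: ·
after 8 — timeout(2): n2:back/v1/[r]
after 9 — deliver 2→3: n3:back/v1/[r]
after 10 — deliver 3→2: ·
after 11 — deliver 2→0: n0:back/v1/[r]
after 12 — deliver 0→2: ·
after 13 — deliver 3→2: ·
after 14 — deliver 2→0: ·

1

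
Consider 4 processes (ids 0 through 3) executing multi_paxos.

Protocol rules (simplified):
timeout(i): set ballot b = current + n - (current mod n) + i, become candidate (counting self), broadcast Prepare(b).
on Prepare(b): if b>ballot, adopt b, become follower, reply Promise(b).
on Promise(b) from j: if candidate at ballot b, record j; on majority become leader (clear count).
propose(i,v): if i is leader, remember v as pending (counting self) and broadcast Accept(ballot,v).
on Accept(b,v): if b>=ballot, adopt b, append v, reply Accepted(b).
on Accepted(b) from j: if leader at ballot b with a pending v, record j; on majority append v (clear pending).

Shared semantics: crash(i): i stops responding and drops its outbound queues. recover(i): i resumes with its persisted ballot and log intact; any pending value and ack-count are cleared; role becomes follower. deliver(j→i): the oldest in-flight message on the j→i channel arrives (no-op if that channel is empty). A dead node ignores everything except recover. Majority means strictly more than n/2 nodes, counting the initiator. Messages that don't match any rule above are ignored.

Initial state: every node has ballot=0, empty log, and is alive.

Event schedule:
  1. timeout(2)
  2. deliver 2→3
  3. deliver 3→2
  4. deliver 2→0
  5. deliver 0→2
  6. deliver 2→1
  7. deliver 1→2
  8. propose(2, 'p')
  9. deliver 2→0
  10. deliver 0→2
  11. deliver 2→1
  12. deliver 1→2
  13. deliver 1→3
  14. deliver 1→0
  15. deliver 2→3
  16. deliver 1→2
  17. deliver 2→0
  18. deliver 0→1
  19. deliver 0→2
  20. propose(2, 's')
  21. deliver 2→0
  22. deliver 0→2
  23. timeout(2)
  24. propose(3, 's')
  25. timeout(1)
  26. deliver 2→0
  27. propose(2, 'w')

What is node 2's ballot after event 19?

6

e1 timeout(2): 2[cand,b=6,-]
e2 deliver 2→3: 3[foll,b=6,-]
e3 deliver 3→2: ·
e4 deliver 2→0: 0[foll,b=6,-]
e5 deliver 0→2: 2[lead,b=6,-]
e6 deliver 2→1: 1[foll,b=6,-]
e7 deliver 1→2: ·
e8 propose(2,'p'): ·
e9 deliver 2→0: 0[foll,b=6,p]
e10 deliver 0→2: ·
e11 deliver 2→1: 1[foll,b=6,p]
e12 deliver 1→2: 2[lead,b=6,p]
e13 deliver 1→3: ·
e14 deliver 1→0: ·
e15 deliver 2→3: 3[foll,b=6,p]
e16 deliver 1→2: ·
e17 deliver 2→0: ·
e18 deliver 0→1: ·
e19 deliver 0→2: ·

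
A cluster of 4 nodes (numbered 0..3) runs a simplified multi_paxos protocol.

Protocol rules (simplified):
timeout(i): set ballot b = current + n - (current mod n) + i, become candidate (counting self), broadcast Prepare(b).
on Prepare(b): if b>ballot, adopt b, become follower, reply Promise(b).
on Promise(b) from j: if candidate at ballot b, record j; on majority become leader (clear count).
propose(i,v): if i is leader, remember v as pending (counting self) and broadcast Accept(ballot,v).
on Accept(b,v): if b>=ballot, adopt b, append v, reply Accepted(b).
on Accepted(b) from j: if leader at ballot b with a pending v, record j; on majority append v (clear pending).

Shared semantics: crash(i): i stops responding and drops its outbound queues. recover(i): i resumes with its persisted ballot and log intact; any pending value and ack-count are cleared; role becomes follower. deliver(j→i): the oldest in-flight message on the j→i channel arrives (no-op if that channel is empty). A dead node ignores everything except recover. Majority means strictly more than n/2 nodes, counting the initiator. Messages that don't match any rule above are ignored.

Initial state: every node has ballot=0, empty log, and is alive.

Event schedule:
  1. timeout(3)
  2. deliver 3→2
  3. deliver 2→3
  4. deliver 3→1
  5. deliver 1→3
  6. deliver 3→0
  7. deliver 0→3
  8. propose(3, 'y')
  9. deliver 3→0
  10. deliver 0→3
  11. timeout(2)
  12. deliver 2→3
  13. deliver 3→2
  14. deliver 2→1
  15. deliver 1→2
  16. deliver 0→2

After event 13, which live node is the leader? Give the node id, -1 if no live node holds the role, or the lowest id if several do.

e1 timeout(3): 3[cand,b=7,-]
e2 deliver 3→2: 2[foll,b=7,-]
e3 deliver 2→3: ·
e4 deliver 3→1: 1[foll,b=7,-]
e5 deliver 1→3: 3[lead,b=7,-]
e6 deliver 3→0: 0[foll,b=7,-]
e7 deliver 0→3: ·
e8 propose(3,'y'): ·
e9 deliver 3→0: 0[foll,b=7,y]
e10 deliver 0→3: ·
e11 timeout(2): 2[cand,b=10,-]
e12 deliver 2→3: 3[foll,b=10,-]
e13 deliver 3→2: ·

-1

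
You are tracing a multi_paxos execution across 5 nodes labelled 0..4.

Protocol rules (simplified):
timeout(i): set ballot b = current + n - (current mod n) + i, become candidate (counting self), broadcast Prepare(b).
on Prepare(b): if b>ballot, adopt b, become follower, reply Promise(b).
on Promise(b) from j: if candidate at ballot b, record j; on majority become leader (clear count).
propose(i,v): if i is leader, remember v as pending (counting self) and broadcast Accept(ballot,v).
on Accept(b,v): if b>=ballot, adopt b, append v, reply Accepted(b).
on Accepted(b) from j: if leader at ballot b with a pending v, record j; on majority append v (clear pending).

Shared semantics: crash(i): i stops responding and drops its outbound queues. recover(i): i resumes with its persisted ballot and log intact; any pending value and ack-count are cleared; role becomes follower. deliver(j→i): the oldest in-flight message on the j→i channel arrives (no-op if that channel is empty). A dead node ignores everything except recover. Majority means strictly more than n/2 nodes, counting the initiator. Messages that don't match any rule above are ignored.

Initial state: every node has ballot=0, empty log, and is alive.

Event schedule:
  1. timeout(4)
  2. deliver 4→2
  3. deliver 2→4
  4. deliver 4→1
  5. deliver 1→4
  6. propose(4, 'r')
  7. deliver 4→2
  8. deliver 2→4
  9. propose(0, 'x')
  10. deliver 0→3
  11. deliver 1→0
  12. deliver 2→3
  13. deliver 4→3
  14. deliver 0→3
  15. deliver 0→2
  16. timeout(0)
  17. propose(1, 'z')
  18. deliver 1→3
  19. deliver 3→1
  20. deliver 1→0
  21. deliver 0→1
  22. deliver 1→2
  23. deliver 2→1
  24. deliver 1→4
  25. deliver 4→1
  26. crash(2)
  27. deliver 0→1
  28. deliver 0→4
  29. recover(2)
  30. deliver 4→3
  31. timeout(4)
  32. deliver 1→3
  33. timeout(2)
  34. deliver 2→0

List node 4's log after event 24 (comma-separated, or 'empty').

1. timeout(4):  <4:cand b9 ->
2. deliver 4→2:  <2:foll b9 ->
3. deliver 2→4:  nop
4. deliver 4→1:  <1:foll b9 ->
5. deliver 1→4:  <4:lead b9 ->
6. propose(4,'r'):  nop
7. deliver 4→2:  <2:foll b9 r>
8. deliver 2→4:  nop
9. propose(0,'x'):  nop
10. deliver 0→3:  nop
11. deliver 1→0:  nop
12. deliver 2→3:  nop
13. deliver 4→3:  <3:foll b9 ->
14. deliver 0→3:  nop
15. deliver 0→2:  nop
16. timeout(0):  <0:cand b5 ->
17. propose(1,'z'):  nop
18. deliver 1→3:  nop
19. deliver 3→1:  nop
20. deliver 1→0:  nop
21. deliver 0→1:  nop
22. deliver 1→2:  nop
23. deliver 2→1:  nop
24. deliver 1→4:  nop

empty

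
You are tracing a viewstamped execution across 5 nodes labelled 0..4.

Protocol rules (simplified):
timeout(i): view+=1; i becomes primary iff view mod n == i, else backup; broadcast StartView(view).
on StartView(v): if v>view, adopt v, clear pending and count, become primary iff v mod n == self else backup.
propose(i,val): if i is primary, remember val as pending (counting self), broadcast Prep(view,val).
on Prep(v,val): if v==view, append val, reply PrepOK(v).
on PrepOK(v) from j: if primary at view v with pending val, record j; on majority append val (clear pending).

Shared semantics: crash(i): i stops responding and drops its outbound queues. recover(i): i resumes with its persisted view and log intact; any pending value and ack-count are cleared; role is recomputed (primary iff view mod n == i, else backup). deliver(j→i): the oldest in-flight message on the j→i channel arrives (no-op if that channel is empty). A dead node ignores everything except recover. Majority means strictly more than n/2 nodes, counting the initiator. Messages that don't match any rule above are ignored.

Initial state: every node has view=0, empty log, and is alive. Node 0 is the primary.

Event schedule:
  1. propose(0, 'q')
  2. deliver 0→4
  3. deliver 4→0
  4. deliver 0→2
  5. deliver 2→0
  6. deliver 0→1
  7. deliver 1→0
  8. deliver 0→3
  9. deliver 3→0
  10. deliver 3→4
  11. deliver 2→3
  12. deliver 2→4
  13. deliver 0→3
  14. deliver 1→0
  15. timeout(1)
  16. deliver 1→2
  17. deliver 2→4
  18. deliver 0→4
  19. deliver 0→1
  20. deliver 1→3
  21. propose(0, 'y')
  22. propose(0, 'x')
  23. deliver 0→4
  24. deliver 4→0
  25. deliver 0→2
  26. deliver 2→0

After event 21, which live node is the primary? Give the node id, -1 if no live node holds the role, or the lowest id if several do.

0

step 1 propose(0,'q'): —
step 2 deliver 0→4: 4={back,v=0,log=q}
step 3 deliver 4→0: —
step 4 deliver 0→2: 2={back,v=0,log=q}
step 5 deliver 2→0: 0={prim,v=0,log=q}
step 6 deliver 0→1: 1={back,v=0,log=q}
step 7 deliver 1→0: —
step 8 deliver 0→3: 3={back,v=0,log=q}
step 9 deliver 3→0: —
step 10 deliver 3→4: —
step 11 deliver 2→3: —
step 12 deliver 2→4: —
step 13 deliver 0→3: —
step 14 deliver 1→0: —
step 15 timeout(1): 1={prim,v=1,log=q}
step 16 deliver 1→2: 2={back,v=1,log=q}
step 17 deliver 2→4: —
step 18 deliver 0→4: —
step 19 deliver 0→1: —
step 20 deliver 1→3: 3={back,v=1,log=q}
step 21 propose(0,'y'): —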